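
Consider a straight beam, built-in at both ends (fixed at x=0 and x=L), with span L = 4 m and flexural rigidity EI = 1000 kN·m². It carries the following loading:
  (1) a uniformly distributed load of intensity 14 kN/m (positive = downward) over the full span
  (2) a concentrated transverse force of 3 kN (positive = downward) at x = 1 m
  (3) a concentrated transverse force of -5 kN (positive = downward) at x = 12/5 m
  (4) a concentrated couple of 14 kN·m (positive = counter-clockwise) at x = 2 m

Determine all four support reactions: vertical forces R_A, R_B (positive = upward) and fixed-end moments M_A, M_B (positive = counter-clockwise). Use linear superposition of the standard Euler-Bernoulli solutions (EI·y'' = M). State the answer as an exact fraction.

R_A = 27217/800 kN, M_A = 26321/1200 kN·m, R_B = 15983/800 kN, M_B = -15419/1200 kN·m

Load 1 — uniform load w=14 kN/m over full span:
  R_A = wL/2 = 14·4/2 = 28 kN
  M_A = wL²/12 = 14·4²/12 = 56/3 kN·m
  R_B = wL/2 = 14·4/2 = 28 kN
  M_B = -wL²/12 = -14·4²/12 = -56/3 kN·m
Load 2 — point force P=3 kN at a=1 m (b=L-a=3):
  R_A = Pb²(3a+b)/L³ = 3·3²·(3·1+3)/4³ = 81/32 kN
  M_A = Pab²/L² = 3·1·3²/4² = 27/16 kN·m
  R_B = Pa²(a+3b)/L³ = 3·1²·(1+3·3)/4³ = 15/32 kN
  M_B = -Pa²b/L² = -3·1²·3/4² = -9/16 kN·m
Load 3 — point force P=-5 kN at a=12/5 m (b=L-a=8/5):
  R_A = Pb²(3a+b)/L³ = (-5)·(8/5)²·(3·(12/5)+(8/5))/4³ = -44/25 kN
  M_A = Pab²/L² = (-5)·(12/5)·(8/5)²/4² = -48/25 kN·m
  R_B = Pa²(a+3b)/L³ = (-5)·(12/5)²·((12/5)+3·(8/5))/4³ = -81/25 kN
  M_B = -Pa²b/L² = -(-5)·(12/5)²·(8/5)/4² = 72/25 kN·m
Load 4 — applied couple M₀=14 kN·m at a=2 m (b=L-a=2):
  R_A = 6M₀ab/L³ = 6·14·2·2/4³ = 21/4 kN
  M_A = M₀b(2a-b)/L² = 14·2·(2·2-2)/4² = 7/2 kN·m
  R_B = -6M₀ab/L³ = -6·14·2·2/4³ = -21/4 kN
  M_B = M₀a(2b-a)/L² = 14·2·(2·2-2)/4² = 7/2 kN·m
Superposition: R_A = 27217/800 kN, M_A = 26321/1200 kN·m, R_B = 15983/800 kN, M_B = -15419/1200 kN·m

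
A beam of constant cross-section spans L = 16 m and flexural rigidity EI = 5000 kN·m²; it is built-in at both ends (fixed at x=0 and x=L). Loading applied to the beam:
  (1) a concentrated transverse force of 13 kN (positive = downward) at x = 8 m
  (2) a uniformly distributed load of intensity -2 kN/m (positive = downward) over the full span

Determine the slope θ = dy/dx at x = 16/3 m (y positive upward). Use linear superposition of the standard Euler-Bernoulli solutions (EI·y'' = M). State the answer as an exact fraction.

Load 1 — point force P=13 kN at a=8 m (b=L-a=8):
  θ_1 = -Pb²x(2aL-(3a+b)x)/(2L³EI)  [x≤a] = -13·8²·(16/3)·(2·8·16-(3·8+8)·(16/3))/(2·16³·5000) = -52/5625 rad
Load 2 — uniform load w=-2 kN/m over full span:
  θ_2 = -wx(L-x)(L-2x)/(12EI) = -(-2)·(16/3)·(16-(16/3))·(16-2·(16/3))/(12·5000) = 512/50625 rad
Superposition: θ = Σ θ_i = 44/50625 rad ≈ 0.000869 rad

θ(16/3) = 44/50625 rad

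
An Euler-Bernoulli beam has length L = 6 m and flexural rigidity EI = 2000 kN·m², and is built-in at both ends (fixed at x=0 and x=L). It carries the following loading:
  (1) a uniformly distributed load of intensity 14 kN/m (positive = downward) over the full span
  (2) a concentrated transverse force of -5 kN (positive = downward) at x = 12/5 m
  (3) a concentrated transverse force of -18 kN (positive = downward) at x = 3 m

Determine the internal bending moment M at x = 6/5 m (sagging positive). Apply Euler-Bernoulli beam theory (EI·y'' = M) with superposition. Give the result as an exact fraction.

Load 1 — uniform load w=14 kN/m over full span:
  M_1 = wLx/2 - wL²/12 - wx²/2 = 14·6·(6/5)/2 - 14·6²/12 - 14·(6/5)²/2 = -42/25 kN·m
Load 2 — point force P=-5 kN at a=12/5 m (b=L-a=18/5):
  M_2 = Pb²(3a+b)x/L³ - Pab²/L²  [x≤a] = (-5)·(18/5)²·(3·(12/5)+(18/5))·(6/5)/6³ - (-5)·(12/5)·(18/5)²/6² = 54/125 kN·m
Load 3 — point force P=-18 kN at a=3 m (b=L-a=3):
  M_3 = Pb²(3a+b)x/L³ - Pab²/L²  [x≤a] = (-18)·3²·(3·3+3)·(6/5)/6³ - (-18)·3·3²/6² = 27/10 kN·m
Superposition: M = Σ M_i = 363/250 kN·m ≈ 1.452000 kN·m

M(6/5) = 363/250 kN·m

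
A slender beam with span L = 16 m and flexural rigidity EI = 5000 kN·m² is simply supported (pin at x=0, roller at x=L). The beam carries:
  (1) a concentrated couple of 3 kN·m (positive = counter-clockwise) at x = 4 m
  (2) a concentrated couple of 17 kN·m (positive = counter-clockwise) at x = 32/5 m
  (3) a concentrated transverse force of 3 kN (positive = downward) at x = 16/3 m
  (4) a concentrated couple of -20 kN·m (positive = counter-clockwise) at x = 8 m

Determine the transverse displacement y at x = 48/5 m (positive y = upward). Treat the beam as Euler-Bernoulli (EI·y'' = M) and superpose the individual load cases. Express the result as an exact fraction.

y(48/5) = -7754/421875 m

Load 1 — applied couple M₀=3 kN·m at a=4 m (b=L-a=12):
  y_1 = (M₀x³/(6L)-M₀(x-a)²/2+C₁x)/EI  [x>a] with C₁=M₀(3b²-L²)/(6L)=11/2 = (3·(48/5)³/(6·16)-3·((48/5)-4)²/2+(11/2)·(48/5))/5000 = 522/78125 m
Load 2 — applied couple M₀=17 kN·m at a=32/5 m (b=L-a=48/5):
  y_2 = (M₀x³/(6L)-M₀(x-a)²/2+C₁x)/EI  [x>a] with C₁=M₀(3b²-L²)/(6L)=272/75 = (17·(48/5)³/(6·16)-17·((48/5)-(32/5))²/2+(272/75)·(48/5))/5000 = 1632/78125 m
Load 3 — point force P=3 kN at a=16/3 m (b=L-a=32/3):
  y_3 = -Pa(L-x)(2Lx-a²-x²)/(6LEI)  [x>a] = -3·(16/3)·(16-(48/5))·(2·16·(48/5)-(16/3)²-(48/5)²)/(6·16·5000) = -83968/2109375 m
Load 4 — applied couple M₀=-20 kN·m at a=8 m (b=L-a=8):
  y_4 = (M₀x³/(6L)-M₀(x-a)²/2+C₁x)/EI  [x>a] with C₁=M₀(3b²-L²)/(6L)=40/3 = ((-20)·(48/5)³/(6·16)-(-20)·((48/5)-8)²/2+(40/3)·(48/5))/5000 = -96/15625 m
Superposition: y = Σ y_i = -7754/421875 m ≈ -0.018380 m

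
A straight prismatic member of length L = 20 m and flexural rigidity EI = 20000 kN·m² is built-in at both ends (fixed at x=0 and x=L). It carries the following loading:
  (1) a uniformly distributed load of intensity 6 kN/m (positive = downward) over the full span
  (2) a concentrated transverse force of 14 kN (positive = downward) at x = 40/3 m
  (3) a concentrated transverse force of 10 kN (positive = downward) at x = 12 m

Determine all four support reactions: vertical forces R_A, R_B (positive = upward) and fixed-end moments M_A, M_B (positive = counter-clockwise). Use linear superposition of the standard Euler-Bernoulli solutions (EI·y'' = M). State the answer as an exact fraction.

R_A = 45326/675 kN, M_A = 32392/135 kN·m, R_B = 51874/675 kN, M_B = -36488/135 kN·m

Load 1 — uniform load w=6 kN/m over full span:
  R_A = wL/2 = 6·20/2 = 60 kN
  M_A = wL²/12 = 6·20²/12 = 200 kN·m
  R_B = wL/2 = 6·20/2 = 60 kN
  M_B = -wL²/12 = -6·20²/12 = -200 kN·m
Load 2 — point force P=14 kN at a=40/3 m (b=L-a=20/3):
  R_A = Pb²(3a+b)/L³ = 14·(20/3)²·(3·(40/3)+(20/3))/20³ = 98/27 kN
  M_A = Pab²/L² = 14·(40/3)·(20/3)²/20² = 560/27 kN·m
  R_B = Pa²(a+3b)/L³ = 14·(40/3)²·((40/3)+3·(20/3))/20³ = 280/27 kN
  M_B = -Pa²b/L² = -14·(40/3)²·(20/3)/20² = -1120/27 kN·m
Load 3 — point force P=10 kN at a=12 m (b=L-a=8):
  R_A = Pb²(3a+b)/L³ = 10·8²·(3·12+8)/20³ = 88/25 kN
  M_A = Pab²/L² = 10·12·8²/20² = 96/5 kN·m
  R_B = Pa²(a+3b)/L³ = 10·12²·(12+3·8)/20³ = 162/25 kN
  M_B = -Pa²b/L² = -10·12²·8/20² = -144/5 kN·m
Superposition: R_A = 45326/675 kN, M_A = 32392/135 kN·m, R_B = 51874/675 kN, M_B = -36488/135 kN·m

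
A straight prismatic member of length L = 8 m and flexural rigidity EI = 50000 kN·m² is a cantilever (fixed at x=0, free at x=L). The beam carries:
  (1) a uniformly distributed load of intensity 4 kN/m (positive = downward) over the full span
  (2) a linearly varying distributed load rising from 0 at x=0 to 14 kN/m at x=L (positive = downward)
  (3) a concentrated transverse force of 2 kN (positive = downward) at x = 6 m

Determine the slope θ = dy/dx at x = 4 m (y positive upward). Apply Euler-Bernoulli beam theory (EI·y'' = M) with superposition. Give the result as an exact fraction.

θ(4) = -137/6250 rad

Load 1 — uniform load w=4 kN/m over full span:
  θ_1 = -wx(x²-3Lx+3L²)/(6EI) = -4·4·(4²-3·8·4+3·8²)/(6·50000) = -56/9375 rad
Load 2 — triangular load w₀=14 kN/m (0→w₀ over full span):
  θ_2 = (w₀Lx²/4-w₀L²x/3-w₀x⁴/(24L))/EI = (14·8·4²/4-14·8²·4/3-14·4⁴/(24·8))/50000 = -287/18750 rad
Load 3 — point force P=2 kN at a=6 m (b=L-a=2):
  θ_3 = -Px(2a-x)/(2EI)  [x≤a] = -2·4·(2·6-4)/(2·50000) = -2/3125 rad
Superposition: θ = Σ θ_i = -137/6250 rad ≈ -0.021920 rad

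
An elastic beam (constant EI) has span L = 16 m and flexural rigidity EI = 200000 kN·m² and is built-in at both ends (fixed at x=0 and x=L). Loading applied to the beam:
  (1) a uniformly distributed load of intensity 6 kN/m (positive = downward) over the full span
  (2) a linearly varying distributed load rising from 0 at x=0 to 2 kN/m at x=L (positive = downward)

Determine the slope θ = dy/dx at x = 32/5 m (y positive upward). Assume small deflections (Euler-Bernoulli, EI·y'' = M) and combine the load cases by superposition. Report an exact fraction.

Load 1 — uniform load w=6 kN/m over full span:
  θ_1 = -wx(L-x)(L-2x)/(12EI) = -6·(32/5)·(16-(32/5))·(16-2·(32/5))/(12·200000) = -192/390625 rad
Load 2 — triangular load w₀=2 kN/m (0→w₀ over full span):
  θ_2 = -w₀(2x(L-x)(L-2x)(x+2L)+x²(L-x)²)/(120LEI) = -2·(2·(32/5)·(16-(32/5))·(16-2·(32/5))·((32/5)+2·16)+(32/5)²·(16-(32/5))²)/(120·16·200000) = -192/1953125 rad
Superposition: θ = Σ θ_i = -1152/1953125 rad ≈ -0.000590 rad

θ(32/5) = -1152/1953125 rad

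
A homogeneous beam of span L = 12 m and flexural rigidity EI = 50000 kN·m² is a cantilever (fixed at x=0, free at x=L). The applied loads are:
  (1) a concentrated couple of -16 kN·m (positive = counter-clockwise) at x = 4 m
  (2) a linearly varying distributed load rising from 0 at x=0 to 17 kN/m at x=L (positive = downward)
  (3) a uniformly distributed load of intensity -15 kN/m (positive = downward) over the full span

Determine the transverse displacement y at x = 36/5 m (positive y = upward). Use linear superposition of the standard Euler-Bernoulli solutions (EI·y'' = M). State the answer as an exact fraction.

Load 1 — applied couple M₀=-16 kN·m at a=4 m (b=L-a=8):
  y_1 = M₀a(2x-a)/(2EI)  [x>a] = (-16)·4·(2·(36/5)-4)/(2·50000) = -104/15625 m
Load 2 — triangular load w₀=17 kN/m (0→w₀ over full span):
  y_2 = (w₀Lx³/12-w₀L²x²/6-w₀x⁵/(120L))/EI = (17·12·(36/5)³/12-17·12²·(36/5)²/6-17·(36/5)⁵/(120·12))/50000 = -14681574/48828125 m
Load 3 — uniform load w=-15 kN/m over full span:
  y_3 = -wx²(x²-4Lx+6L²)/(24EI) = -(-15)·(36/5)²·((36/5)²-4·12·(36/5)+6·12²)/(24·50000) = 144342/390625 m
Superposition: y = Σ y_i = 3036176/48828125 m ≈ 0.062181 m

y(36/5) = 3036176/48828125 m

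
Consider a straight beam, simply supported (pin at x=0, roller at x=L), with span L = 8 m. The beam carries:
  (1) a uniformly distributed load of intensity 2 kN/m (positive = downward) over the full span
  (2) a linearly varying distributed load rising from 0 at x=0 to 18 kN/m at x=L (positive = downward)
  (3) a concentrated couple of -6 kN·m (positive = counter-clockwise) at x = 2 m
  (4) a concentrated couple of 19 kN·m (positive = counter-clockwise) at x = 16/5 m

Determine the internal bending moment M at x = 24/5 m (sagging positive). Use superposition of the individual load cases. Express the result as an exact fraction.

Load 1 — uniform load w=2 kN/m over full span:
  M_1 = wx(L-x)/2 = 2·(24/5)·(8-(24/5))/2 = 384/25 kN·m
Load 2 — triangular load w₀=18 kN/m (0→w₀ over full span):
  M_2 = w₀Lx/6 - w₀x³/(6L) = 18·8·(24/5)/6 - 18·(24/5)³/(6·8) = 9216/125 kN·m
Load 3 — applied couple M₀=-6 kN·m at a=2 m (b=L-a=6):
  M_3 = M₀x/L - M₀  [x>a] = (-6)·(24/5)/8 - (-6) = 12/5 kN·m
Load 4 — applied couple M₀=19 kN·m at a=16/5 m (b=L-a=24/5):
  M_4 = M₀x/L - M₀  [x>a] = 19·(24/5)/8 - 19 = -38/5 kN·m
Superposition: M = Σ M_i = 10486/125 kN·m ≈ 83.888000 kN·m

M(24/5) = 10486/125 kN·m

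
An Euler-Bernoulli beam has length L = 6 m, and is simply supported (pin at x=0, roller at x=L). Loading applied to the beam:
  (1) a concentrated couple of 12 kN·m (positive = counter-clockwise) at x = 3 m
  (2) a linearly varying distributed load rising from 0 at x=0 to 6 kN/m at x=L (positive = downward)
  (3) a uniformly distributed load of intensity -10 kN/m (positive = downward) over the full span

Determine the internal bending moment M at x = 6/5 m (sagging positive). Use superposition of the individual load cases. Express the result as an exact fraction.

Load 1 — applied couple M₀=12 kN·m at a=3 m (b=L-a=3):
  M_1 = M₀x/L  [x≤a] = 12·(6/5)/6 = 12/5 kN·m
Load 2 — triangular load w₀=6 kN/m (0→w₀ over full span):
  M_2 = w₀Lx/6 - w₀x³/(6L) = 6·6·(6/5)/6 - 6·(6/5)³/(6·6) = 864/125 kN·m
Load 3 — uniform load w=-10 kN/m over full span:
  M_3 = wx(L-x)/2 = (-10)·(6/5)·(6-(6/5))/2 = -144/5 kN·m
Superposition: M = Σ M_i = -2436/125 kN·m ≈ -19.488000 kN·m

M(6/5) = -2436/125 kN·m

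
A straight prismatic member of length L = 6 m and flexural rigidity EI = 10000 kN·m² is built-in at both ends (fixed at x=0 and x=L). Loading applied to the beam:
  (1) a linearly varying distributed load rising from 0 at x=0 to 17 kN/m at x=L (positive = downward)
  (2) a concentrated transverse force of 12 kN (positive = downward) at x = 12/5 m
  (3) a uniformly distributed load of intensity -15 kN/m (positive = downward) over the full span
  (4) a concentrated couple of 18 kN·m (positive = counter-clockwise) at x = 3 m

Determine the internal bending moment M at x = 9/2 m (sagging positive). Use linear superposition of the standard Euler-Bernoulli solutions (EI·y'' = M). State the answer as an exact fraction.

M(9/2) = -12129/4000 kN·m

Load 1 — triangular load w₀=17 kN/m (0→w₀ over full span):
  M_1 = 3w₀Lx/20 - w₀L²/30 - w₀x³/(6L) = 3·17·6·(9/2)/20 - 17·6²/30 - 17·(9/2)³/(6·6) = 867/160 kN·m
Load 2 — point force P=12 kN at a=12/5 m (b=L-a=18/5):
  M_2 = Pa²(a+3b)(L-x)/L³ - Pa²b/L²  [x>a] = 12·(12/5)²·((12/5)+3·(18/5))·(6-(9/2))/6³ - 12·(12/5)²·(18/5)/6² = -72/125 kN·m
Load 3 — uniform load w=-15 kN/m over full span:
  M_3 = wLx/2 - wL²/12 - wx²/2 = (-15)·6·(9/2)/2 - (-15)·6²/12 - (-15)·(9/2)²/2 = -45/8 kN·m
Load 4 — applied couple M₀=18 kN·m at a=3 m (b=L-a=3):
  M_4 = R_Ax - M_A - M₀  [x>a] with R_A=9/2, M_A=9/2 = (9/2)·(9/2) - (9/2) - 18 = -9/4 kN·m
Superposition: M = Σ M_i = -12129/4000 kN·m ≈ -3.032250 kN·m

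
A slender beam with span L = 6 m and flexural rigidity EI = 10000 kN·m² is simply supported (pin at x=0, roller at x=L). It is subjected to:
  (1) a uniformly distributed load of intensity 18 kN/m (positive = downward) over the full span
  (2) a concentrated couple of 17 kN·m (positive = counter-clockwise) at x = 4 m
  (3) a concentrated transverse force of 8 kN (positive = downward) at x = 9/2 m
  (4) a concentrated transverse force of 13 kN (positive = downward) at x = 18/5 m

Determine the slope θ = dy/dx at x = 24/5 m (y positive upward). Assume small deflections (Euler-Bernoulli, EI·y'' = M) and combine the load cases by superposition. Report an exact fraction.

Load 1 — uniform load w=18 kN/m over full span:
  θ_1 = -w(L³-6Lx²+4x³)/(24EI) = -18·(6³-6·6·(24/5)²+4·(24/5)³)/(24·10000) = 8019/625000 rad
Load 2 — applied couple M₀=17 kN·m at a=4 m (b=L-a=2):
  θ_2 = (M₀x²/(2L)-M₀(x-a)+C₁)/EI  [x>a] with C₁=M₀(3b²-L²)/(6L)=-34/3 = (17·(24/5)²/(2·6)-17·((24/5)-4)+(-34/3))/10000 = 289/375000 rad
Load 3 — point force P=8 kN at a=9/2 m (b=L-a=3/2):
  θ_3 = -Pa(2L²-6Lx+3x²+a²)/(6LEI)  [x>a] = -8·(9/2)·(2·6²-6·6·(24/5)+3·(24/5)²+(9/2)²)/(6·6·10000) = 1143/1000000 rad
Load 4 — point force P=13 kN at a=18/5 m (b=L-a=12/5):
  θ_4 = -Pa(2L²-6Lx+3x²+a²)/(6LEI)  [x>a] = -13·(18/5)·(2·6²-6·6·(24/5)+3·(24/5)²+(18/5)²)/(6·6·10000) = 1521/625000 rad
Superposition: θ = Σ θ_i = 51533/3000000 rad ≈ 0.017178 rad

θ(24/5) = 51533/3000000 rad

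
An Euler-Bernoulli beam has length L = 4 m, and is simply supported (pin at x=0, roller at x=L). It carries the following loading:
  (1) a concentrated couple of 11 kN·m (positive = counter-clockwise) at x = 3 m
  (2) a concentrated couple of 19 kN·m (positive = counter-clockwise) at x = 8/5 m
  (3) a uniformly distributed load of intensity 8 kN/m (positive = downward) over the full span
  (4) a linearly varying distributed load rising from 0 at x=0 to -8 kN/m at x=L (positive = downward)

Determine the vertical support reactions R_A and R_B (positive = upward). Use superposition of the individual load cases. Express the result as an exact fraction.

R_A = 109/6 kN, R_B = -13/6 kN

Load 1 — applied couple M₀=11 kN·m at a=3 m (b=L-a=1):
  R_A = M₀/L = 11/4 kN
  R_B = -M₀/L = -11/4 kN
Load 2 — applied couple M₀=19 kN·m at a=8/5 m (b=L-a=12/5):
  R_A = M₀/L = 19/4 kN
  R_B = -M₀/L = -19/4 kN
Load 3 — uniform load w=8 kN/m over full span:
  R_A = wL/2 = 8·4/2 = 16 kN
  R_B = wL/2 = 8·4/2 = 16 kN
Load 4 — triangular load w₀=-8 kN/m (0→w₀ over full span):
  R_A = w₀L/6 = (-8)·4/6 = -16/3 kN
  R_B = w₀L/3 = (-8)·4/3 = -32/3 kN
Superposition: R_A = 109/6 kN, R_B = -13/6 kN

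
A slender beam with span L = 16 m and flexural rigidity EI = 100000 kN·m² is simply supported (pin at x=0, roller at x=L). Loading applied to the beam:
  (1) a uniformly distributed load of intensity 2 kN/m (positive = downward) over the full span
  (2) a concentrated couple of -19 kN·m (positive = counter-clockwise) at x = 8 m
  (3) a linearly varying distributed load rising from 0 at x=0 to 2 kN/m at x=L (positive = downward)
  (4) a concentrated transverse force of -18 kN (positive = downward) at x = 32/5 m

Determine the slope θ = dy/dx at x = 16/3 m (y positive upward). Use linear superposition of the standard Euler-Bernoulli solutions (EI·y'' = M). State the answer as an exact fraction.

θ(16/3) = -1745149/1518750000 rad

Load 1 — uniform load w=2 kN/m over full span:
  θ_1 = -w(L³-6Lx²+4x³)/(24EI) = -2·(16³-6·16·(16/3)²+4·(16/3)³)/(24·100000) = -416/253125 rad
Load 2 — applied couple M₀=-19 kN·m at a=8 m (b=L-a=8):
  θ_2 = (M₀x²/(2L)+C₁)/EI  [x≤a] with C₁=M₀(3b²-L²)/(6L)=38/3 = ((-19)·(16/3)²/(2·16)+(38/3))/100000 = -19/450000 rad
Load 3 — triangular load w₀=2 kN/m (0→w₀ over full span):
  θ_3 = -w₀(7L⁴-30L²x²+15x⁴)/(360LEI) = -2·(7·16⁴-30·16²·(16/3)²+15·(16/3)⁴)/(360·16·100000) = -3328/3796875 rad
Load 4 — point force P=-18 kN at a=32/5 m (b=L-a=48/5):
  θ_4 = -Pb(L²-b²-3x²)/(6LEI)  [x≤a] = -(-18)·(48/5)·(16²-(48/5)²-3·(16/3)²)/(6·16·100000) = 552/390625 rad
Superposition: θ = Σ θ_i = -1745149/1518750000 rad ≈ -0.001149 rad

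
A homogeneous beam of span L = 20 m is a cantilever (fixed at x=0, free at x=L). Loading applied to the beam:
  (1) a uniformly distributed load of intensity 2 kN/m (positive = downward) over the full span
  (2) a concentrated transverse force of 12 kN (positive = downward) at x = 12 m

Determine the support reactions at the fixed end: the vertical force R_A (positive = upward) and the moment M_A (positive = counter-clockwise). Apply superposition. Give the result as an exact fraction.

Load 1 — uniform load w=2 kN/m over full span:
  R_A = wL = 2·20 = 40 kN
  M_A = wL²/2 = 2·20²/2 = 400 kN·m
Load 2 — point force P=12 kN at a=12 m (b=L-a=8):
  R_A = P = 12 kN
  M_A = Pa = 12·12 = 144 kN·m
Superposition: R_A = 52 kN, M_A = 544 kN·m

R_A = 52 kN, M_A = 544 kN·m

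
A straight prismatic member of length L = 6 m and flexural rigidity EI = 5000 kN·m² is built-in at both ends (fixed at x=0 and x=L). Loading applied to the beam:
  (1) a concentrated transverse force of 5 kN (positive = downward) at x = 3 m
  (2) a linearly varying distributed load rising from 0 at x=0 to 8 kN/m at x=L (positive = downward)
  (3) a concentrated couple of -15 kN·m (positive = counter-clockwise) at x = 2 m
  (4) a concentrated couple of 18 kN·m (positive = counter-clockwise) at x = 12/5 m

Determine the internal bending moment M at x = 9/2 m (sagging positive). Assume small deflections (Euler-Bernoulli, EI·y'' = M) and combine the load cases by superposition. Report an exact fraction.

M(9/2) = 183/100 kN·m

Load 1 — point force P=5 kN at a=3 m (b=L-a=3):
  M_1 = Pa²(a+3b)(L-x)/L³ - Pa²b/L²  [x>a] = 5·3²·(3+3·3)·(6-(9/2))/6³ - 5·3²·3/6² = 0 kN·m
Load 2 — triangular load w₀=8 kN/m (0→w₀ over full span):
  M_2 = 3w₀Lx/20 - w₀L²/30 - w₀x³/(6L) = 3·8·6·(9/2)/20 - 8·6²/30 - 8·(9/2)³/(6·6) = 51/20 kN·m
Load 3 — applied couple M₀=-15 kN·m at a=2 m (b=L-a=4):
  M_3 = R_Ax - M_A - M₀  [x>a] with R_A=-10/3, M_A=0 = (-10/3)·(9/2) - 0 - (-15) = 0 kN·m
Load 4 — applied couple M₀=18 kN·m at a=12/5 m (b=L-a=18/5):
  M_4 = R_Ax - M_A - M₀  [x>a] with R_A=108/25, M_A=54/25 = (108/25)·(9/2) - (54/25) - 18 = -18/25 kN·m
Superposition: M = Σ M_i = 183/100 kN·m ≈ 1.830000 kN·m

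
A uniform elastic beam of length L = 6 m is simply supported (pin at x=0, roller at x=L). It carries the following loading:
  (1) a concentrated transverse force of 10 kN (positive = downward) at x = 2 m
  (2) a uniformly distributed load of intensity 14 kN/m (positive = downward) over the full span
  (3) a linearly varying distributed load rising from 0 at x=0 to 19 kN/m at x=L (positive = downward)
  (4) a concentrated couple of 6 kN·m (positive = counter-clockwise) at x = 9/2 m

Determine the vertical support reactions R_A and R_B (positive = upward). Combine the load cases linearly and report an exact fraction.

R_A = 206/3 kN, R_B = 247/3 kN

Load 1 — point force P=10 kN at a=2 m (b=L-a=4):
  R_A = Pb/L = 10·4/6 = 20/3 kN
  R_B = Pa/L = 10·2/6 = 10/3 kN
Load 2 — uniform load w=14 kN/m over full span:
  R_A = wL/2 = 14·6/2 = 42 kN
  R_B = wL/2 = 14·6/2 = 42 kN
Load 3 — triangular load w₀=19 kN/m (0→w₀ over full span):
  R_A = w₀L/6 = 19·6/6 = 19 kN
  R_B = w₀L/3 = 19·6/3 = 38 kN
Load 4 — applied couple M₀=6 kN·m at a=9/2 m (b=L-a=3/2):
  R_A = M₀/L = 6/6 = 1 kN
  R_B = -M₀/L = -6/6 = -1 kN
Superposition: R_A = 206/3 kN, R_B = 247/3 kN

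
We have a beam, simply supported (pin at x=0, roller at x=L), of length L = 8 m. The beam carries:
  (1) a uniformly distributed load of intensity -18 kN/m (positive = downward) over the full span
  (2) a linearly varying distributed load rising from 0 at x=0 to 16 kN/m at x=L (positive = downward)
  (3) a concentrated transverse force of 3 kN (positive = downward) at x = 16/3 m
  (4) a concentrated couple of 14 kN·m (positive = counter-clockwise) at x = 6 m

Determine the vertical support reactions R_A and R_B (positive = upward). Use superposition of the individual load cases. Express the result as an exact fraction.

Load 1 — uniform load w=-18 kN/m over full span:
  R_A = wL/2 = (-18)·8/2 = -72 kN
  R_B = wL/2 = (-18)·8/2 = -72 kN
Load 2 — triangular load w₀=16 kN/m (0→w₀ over full span):
  R_A = w₀L/6 = 16·8/6 = 64/3 kN
  R_B = w₀L/3 = 16·8/3 = 128/3 kN
Load 3 — point force P=3 kN at a=16/3 m (b=L-a=8/3):
  R_A = Pb/L = 3·(8/3)/8 = 1 kN
  R_B = Pa/L = 3·(16/3)/8 = 2 kN
Load 4 — applied couple M₀=14 kN·m at a=6 m (b=L-a=2):
  R_A = M₀/L = 14/8 = 7/4 kN
  R_B = -M₀/L = -14/8 = -7/4 kN
Superposition: R_A = -575/12 kN, R_B = -349/12 kN

R_A = -575/12 kN, R_B = -349/12 kN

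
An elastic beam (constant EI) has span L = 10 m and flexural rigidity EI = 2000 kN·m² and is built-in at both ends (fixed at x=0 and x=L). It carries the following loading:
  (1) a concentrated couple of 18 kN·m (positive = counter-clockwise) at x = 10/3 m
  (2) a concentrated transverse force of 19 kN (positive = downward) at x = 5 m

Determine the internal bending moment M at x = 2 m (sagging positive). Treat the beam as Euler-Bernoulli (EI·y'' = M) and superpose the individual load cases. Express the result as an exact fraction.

M(2) = 1/20 kN·m

Load 1 — applied couple M₀=18 kN·m at a=10/3 m (b=L-a=20/3):
  M_1 = R_Ax - M_A  [x≤a] with R_A=12/5, M_A=0 = (12/5)·2 - 0 = 24/5 kN·m
Load 2 — point force P=19 kN at a=5 m (b=L-a=5):
  M_2 = Pb²(3a+b)x/L³ - Pab²/L²  [x≤a] = 19·5²·(3·5+5)·2/10³ - 19·5·5²/10² = -19/4 kN·m
Superposition: M = Σ M_i = 1/20 kN·m ≈ 0.050000 kN·m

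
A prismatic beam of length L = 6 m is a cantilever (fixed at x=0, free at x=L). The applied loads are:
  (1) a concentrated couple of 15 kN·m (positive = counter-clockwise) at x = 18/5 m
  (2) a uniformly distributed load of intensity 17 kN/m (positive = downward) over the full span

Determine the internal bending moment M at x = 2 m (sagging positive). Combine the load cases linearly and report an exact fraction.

Load 1 — applied couple M₀=15 kN·m at a=18/5 m (b=L-a=12/5):
  M_1 = M₀  [x≤a] = 15 = 15 kN·m
Load 2 — uniform load w=17 kN/m over full span:
  M_2 = -w(L-x)²/2 = -17·(6-2)²/2 = -136 kN·m
Superposition: M = Σ M_i = -121 kN·m ≈ -121.000000 kN·m

M(2) = -121 kN·m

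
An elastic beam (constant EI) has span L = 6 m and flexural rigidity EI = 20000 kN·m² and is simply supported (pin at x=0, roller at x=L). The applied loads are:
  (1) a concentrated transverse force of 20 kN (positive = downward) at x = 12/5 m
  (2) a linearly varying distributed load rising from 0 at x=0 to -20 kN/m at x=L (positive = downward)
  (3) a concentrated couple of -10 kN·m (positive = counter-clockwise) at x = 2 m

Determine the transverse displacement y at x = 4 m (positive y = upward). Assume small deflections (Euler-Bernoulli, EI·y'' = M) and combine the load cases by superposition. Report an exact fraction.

Load 1 — point force P=20 kN at a=12/5 m (b=L-a=18/5):
  y_1 = -Pa(L-x)(2Lx-a²-x²)/(6LEI)  [x>a] = -20·(12/5)·(6-4)·(2·6·4-(12/5)²-4²)/(6·6·20000) = -164/46875 m
Load 2 — triangular load w₀=-20 kN/m (0→w₀ over full span):
  y_2 = -w₀x(7L⁴-10L²x²+3x⁴)/(360LEI) = -(-20)·4·(7·6⁴-10·6²·4²+3·4⁴)/(360·6·20000) = 17/2250 m
Load 3 — applied couple M₀=-10 kN·m at a=2 m (b=L-a=4):
  y_3 = (M₀x³/(6L)-M₀(x-a)²/2+C₁x)/EI  [x>a] with C₁=M₀(3b²-L²)/(6L)=-10/3 = ((-10)·4³/(6·6)-(-10)·(4-2)²/2+(-10/3)·4)/20000 = -1/1800 m
Superposition: y = Σ y_i = 1313/375000 m ≈ 0.003501 m

y(4) = 1313/375000 m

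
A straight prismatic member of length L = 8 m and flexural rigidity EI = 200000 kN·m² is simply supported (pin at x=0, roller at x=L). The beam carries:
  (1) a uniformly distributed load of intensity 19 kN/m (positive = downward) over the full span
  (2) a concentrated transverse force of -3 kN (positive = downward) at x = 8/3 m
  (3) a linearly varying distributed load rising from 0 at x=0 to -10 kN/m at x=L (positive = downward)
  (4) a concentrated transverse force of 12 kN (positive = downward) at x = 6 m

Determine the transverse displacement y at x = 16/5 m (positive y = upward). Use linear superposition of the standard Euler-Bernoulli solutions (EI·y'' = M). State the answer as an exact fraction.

y(16/5) = -675263/175781250 m

Load 1 — uniform load w=19 kN/m over full span:
  y_1 = -wx(L³-2Lx²+x³)/(24EI) = -19·(16/5)·(8³-2·8·(16/5)²+(16/5)³)/(24·200000) = -9424/1953125 m
Load 2 — point force P=-3 kN at a=8/3 m (b=L-a=16/3):
  y_2 = -Pa(L-x)(2Lx-a²-x²)/(6LEI)  [x>a] = -(-3)·(8/3)·(8-(16/5))·(2·8·(16/5)-(8/3)²-(16/5)²)/(6·8·200000) = 476/3515625 m
Load 3 — triangular load w₀=-10 kN/m (0→w₀ over full span):
  y_3 = -w₀x(7L⁴-10L²x²+3x⁴)/(360LEI) = -(-10)·(16/5)·(7·8⁴-10·8²·(16/5)²+3·(16/5)⁴)/(360·8·200000) = 36512/29296875 m
Load 4 — point force P=12 kN at a=6 m (b=L-a=2):
  y_4 = -Pbx(L²-b²-x²)/(6LEI)  [x≤a] = -12·2·(16/5)·(8²-2²-(16/5)²)/(6·8·200000) = -311/781250 m
Superposition: y = Σ y_i = -675263/175781250 m ≈ -0.003841 m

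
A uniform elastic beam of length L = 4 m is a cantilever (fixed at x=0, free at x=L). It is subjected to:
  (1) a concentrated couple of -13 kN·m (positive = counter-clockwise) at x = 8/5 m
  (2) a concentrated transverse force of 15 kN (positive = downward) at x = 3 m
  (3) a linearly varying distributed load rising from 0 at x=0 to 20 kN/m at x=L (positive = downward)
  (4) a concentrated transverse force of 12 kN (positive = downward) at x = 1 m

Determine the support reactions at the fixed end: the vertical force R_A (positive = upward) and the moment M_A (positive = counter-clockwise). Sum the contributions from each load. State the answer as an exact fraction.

R_A = 67 kN, M_A = 530/3 kN·m

Load 1 — applied couple M₀=-13 kN·m at a=8/5 m (b=L-a=12/5):
  R_A = 0 kN
  M_A = -M₀ = -(-13) = 13 kN·m
Load 2 — point force P=15 kN at a=3 m (b=L-a=1):
  R_A = P = 15 kN
  M_A = Pa = 15·3 = 45 kN·m
Load 3 — triangular load w₀=20 kN/m (0→w₀ over full span):
  R_A = w₀L/2 = 20·4/2 = 40 kN
  M_A = w₀L²/3 = 20·4²/3 = 320/3 kN·m
Load 4 — point force P=12 kN at a=1 m (b=L-a=3):
  R_A = P = 12 kN
  M_A = Pa = 12·1 = 12 kN·m
Superposition: R_A = 67 kN, M_A = 530/3 kN·m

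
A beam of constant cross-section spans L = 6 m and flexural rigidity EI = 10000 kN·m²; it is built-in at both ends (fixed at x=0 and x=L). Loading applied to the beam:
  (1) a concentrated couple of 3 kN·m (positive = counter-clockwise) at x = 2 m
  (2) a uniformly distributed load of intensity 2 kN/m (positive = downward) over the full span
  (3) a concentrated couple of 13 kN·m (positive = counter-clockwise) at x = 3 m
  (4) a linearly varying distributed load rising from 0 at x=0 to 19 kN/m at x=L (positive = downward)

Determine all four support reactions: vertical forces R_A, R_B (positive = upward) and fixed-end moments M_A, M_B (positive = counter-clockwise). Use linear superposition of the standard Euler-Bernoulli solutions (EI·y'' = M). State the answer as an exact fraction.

R_A = 1621/60 kN, M_A = 641/20 kN·m, R_B = 2519/60 kN, M_B = -719/20 kN·m

Load 1 — applied couple M₀=3 kN·m at a=2 m (b=L-a=4):
  R_A = 6M₀ab/L³ = 6·3·2·4/6³ = 2/3 kN
  M_A = M₀b(2a-b)/L² = 3·4·(2·2-4)/6² = 0 kN·m
  R_B = -6M₀ab/L³ = -6·3·2·4/6³ = -2/3 kN
  M_B = M₀a(2b-a)/L² = 3·2·(2·4-2)/6² = 1 kN·m
Load 2 — uniform load w=2 kN/m over full span:
  R_A = wL/2 = 2·6/2 = 6 kN
  M_A = wL²/12 = 2·6²/12 = 6 kN·m
  R_B = wL/2 = 2·6/2 = 6 kN
  M_B = -wL²/12 = -2·6²/12 = -6 kN·m
Load 3 — applied couple M₀=13 kN·m at a=3 m (b=L-a=3):
  R_A = 6M₀ab/L³ = 6·13·3·3/6³ = 13/4 kN
  M_A = M₀b(2a-b)/L² = 13·3·(2·3-3)/6² = 13/4 kN·m
  R_B = -6M₀ab/L³ = -6·13·3·3/6³ = -13/4 kN
  M_B = M₀a(2b-a)/L² = 13·3·(2·3-3)/6² = 13/4 kN·m
Load 4 — triangular load w₀=19 kN/m (0→w₀ over full span):
  R_A = 3w₀L/20 = 3·19·6/20 = 171/10 kN
  M_A = w₀L²/30 = 19·6²/30 = 114/5 kN·m
  R_B = 7w₀L/20 = 7·19·6/20 = 399/10 kN
  M_B = -w₀L²/20 = -19·6²/20 = -171/5 kN·m
Superposition: R_A = 1621/60 kN, M_A = 641/20 kN·m, R_B = 2519/60 kN, M_B = -719/20 kN·m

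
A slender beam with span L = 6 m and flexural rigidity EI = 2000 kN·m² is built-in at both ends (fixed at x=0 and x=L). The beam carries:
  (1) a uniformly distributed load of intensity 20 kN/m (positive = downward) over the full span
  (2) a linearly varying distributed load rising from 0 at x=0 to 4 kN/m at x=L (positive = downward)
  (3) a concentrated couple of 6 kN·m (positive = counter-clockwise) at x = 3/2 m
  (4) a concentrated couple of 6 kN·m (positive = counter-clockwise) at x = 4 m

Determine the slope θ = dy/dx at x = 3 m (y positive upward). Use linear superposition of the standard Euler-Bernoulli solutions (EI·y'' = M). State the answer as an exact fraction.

θ(3) = -81/160000 rad

Load 1 — uniform load w=20 kN/m over full span:
  θ_1 = -wx(L-x)(L-2x)/(12EI) = -20·3·(6-3)·(6-2·3)/(12·2000) = 0 rad
Load 2 — triangular load w₀=4 kN/m (0→w₀ over full span):
  θ_2 = -w₀(2x(L-x)(L-2x)(x+2L)+x²(L-x)²)/(120LEI) = -4·(2·3·(6-3)·(6-2·3)·(3+2·6)+3²·(6-3)²)/(120·6·2000) = -9/40000 rad
Load 3 — applied couple M₀=6 kN·m at a=3/2 m (b=L-a=9/2):
  θ_3 = (R_Ax²/2 - M_Ax - M₀(x-a))/EI  [x>a] with R_A=9/8, M_A=-9/8 = ((9/8)·3²/2 - (-9/8)·3 - 6·(3-(3/2)))/2000 = -9/32000 rad
Load 4 — applied couple M₀=6 kN·m at a=4 m (b=L-a=2):
  θ_4 = (R_Ax²/2 - M_Ax)/EI  [x≤a] with R_A=4/3, M_A=2 = ((4/3)·3²/2 - 2·3)/2000 = 0 rad
Superposition: θ = Σ θ_i = -81/160000 rad ≈ -0.000506 rad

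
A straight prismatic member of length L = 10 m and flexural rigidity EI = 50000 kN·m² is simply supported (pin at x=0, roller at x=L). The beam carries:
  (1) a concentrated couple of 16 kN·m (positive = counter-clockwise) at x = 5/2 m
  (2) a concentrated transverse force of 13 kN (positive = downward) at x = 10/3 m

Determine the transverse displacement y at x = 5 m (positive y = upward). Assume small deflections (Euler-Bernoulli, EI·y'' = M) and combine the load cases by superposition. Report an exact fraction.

Load 1 — applied couple M₀=16 kN·m at a=5/2 m (b=L-a=15/2):
  y_1 = (M₀x³/(6L)-M₀(x-a)²/2+C₁x)/EI  [x>a] with C₁=M₀(3b²-L²)/(6L)=55/3 = (16·5³/(6·10)-16·(5-(5/2))²/2+(55/3)·5)/50000 = 3/2000 m
Load 2 — point force P=13 kN at a=10/3 m (b=L-a=20/3):
  y_2 = -Pa(L-x)(2Lx-a²-x²)/(6LEI)  [x>a] = -13·(10/3)·(10-5)·(2·10·5-(10/3)²-5²)/(6·10·50000) = -299/64800 m
Superposition: y = Σ y_i = -1009/324000 m ≈ -0.003114 m

y(5) = -1009/324000 m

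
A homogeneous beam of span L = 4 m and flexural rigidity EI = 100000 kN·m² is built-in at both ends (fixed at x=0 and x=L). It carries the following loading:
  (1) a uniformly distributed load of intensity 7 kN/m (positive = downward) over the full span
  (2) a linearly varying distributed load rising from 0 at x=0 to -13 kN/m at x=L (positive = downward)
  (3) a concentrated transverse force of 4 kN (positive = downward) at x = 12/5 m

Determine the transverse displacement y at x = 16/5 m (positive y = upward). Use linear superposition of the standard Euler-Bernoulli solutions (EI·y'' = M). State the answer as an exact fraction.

Load 1 — uniform load w=7 kN/m over full span:
  y_1 = -wx²(L-x)²/(24EI) = -7·(16/5)²·(4-(16/5))²/(24·100000) = -112/5859375 m
Load 2 — triangular load w₀=-13 kN/m (0→w₀ over full span):
  y_2 = -w₀x²(L-x)²(x+2L)/(120LEI) = -(-13)·(16/5)²·(4-(16/5))²·((16/5)+2·4)/(120·4·100000) = 2912/146484375 m
Load 3 — point force P=4 kN at a=12/5 m (b=L-a=8/5):
  y_3 = -Pa²(L-x)²(3bL-(3b+a)(L-x))/(6L³EI)  [x>a] = -4·(12/5)²·(4-(16/5))²·(3·(8/5)·4-(3·(8/5)+(12/5))·(4-(16/5)))/(6·4³·100000) = -252/48828125 m
Superposition: y = Σ y_i = -644/146484375 m ≈ -0.000004 m

y(16/5) = -644/146484375 m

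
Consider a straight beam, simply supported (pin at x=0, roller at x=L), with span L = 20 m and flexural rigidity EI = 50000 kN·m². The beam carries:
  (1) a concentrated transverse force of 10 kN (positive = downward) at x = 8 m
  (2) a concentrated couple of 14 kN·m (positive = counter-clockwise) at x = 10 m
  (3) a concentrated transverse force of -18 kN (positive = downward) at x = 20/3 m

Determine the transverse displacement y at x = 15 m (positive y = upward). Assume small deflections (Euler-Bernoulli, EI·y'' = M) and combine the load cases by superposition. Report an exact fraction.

y(15) = 4751/360000 m

Load 1 — point force P=10 kN at a=8 m (b=L-a=12):
  y_1 = -Pa(L-x)(2Lx-a²-x²)/(6LEI)  [x>a] = -10·8·(20-15)·(2·20·15-8²-15²)/(6·20·50000) = -311/15000 m
Load 2 — applied couple M₀=14 kN·m at a=10 m (b=L-a=10):
  y_2 = (M₀x³/(6L)-M₀(x-a)²/2+C₁x)/EI  [x>a] with C₁=M₀(3b²-L²)/(6L)=-35/3 = (14·15³/(6·20)-14·(15-10)²/2+(-35/3)·15)/50000 = 7/8000 m
Load 3 — point force P=-18 kN at a=20/3 m (b=L-a=40/3):
  y_3 = -Pa(L-x)(2Lx-a²-x²)/(6LEI)  [x>a] = -(-18)·(20/3)·(20-15)·(2·20·15-(20/3)²-15²)/(6·20·50000) = 119/3600 m
Superposition: y = Σ y_i = 4751/360000 m ≈ 0.013197 m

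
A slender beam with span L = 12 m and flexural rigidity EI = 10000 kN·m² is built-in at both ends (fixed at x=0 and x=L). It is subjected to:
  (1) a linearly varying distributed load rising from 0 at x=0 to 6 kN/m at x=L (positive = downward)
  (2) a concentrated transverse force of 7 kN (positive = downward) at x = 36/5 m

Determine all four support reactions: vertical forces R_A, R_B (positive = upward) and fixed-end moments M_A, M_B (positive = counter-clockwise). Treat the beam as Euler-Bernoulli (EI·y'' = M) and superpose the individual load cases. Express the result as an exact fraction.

Load 1 — triangular load w₀=6 kN/m (0→w₀ over full span):
  R_A = 3w₀L/20 = 3·6·12/20 = 54/5 kN
  M_A = w₀L²/30 = 6·12²/30 = 144/5 kN·m
  R_B = 7w₀L/20 = 7·6·12/20 = 126/5 kN
  M_B = -w₀L²/20 = -6·12²/20 = -216/5 kN·m
Load 2 — point force P=7 kN at a=36/5 m (b=L-a=24/5):
  R_A = Pb²(3a+b)/L³ = 7·(24/5)²·(3·(36/5)+(24/5))/12³ = 308/125 kN
  M_A = Pab²/L² = 7·(36/5)·(24/5)²/12² = 1008/125 kN·m
  R_B = Pa²(a+3b)/L³ = 7·(36/5)²·((36/5)+3·(24/5))/12³ = 567/125 kN
  M_B = -Pa²b/L² = -7·(36/5)²·(24/5)/12² = -1512/125 kN·m
Superposition: R_A = 1658/125 kN, M_A = 4608/125 kN·m, R_B = 3717/125 kN, M_B = -6912/125 kN·m

R_A = 1658/125 kN, M_A = 4608/125 kN·m, R_B = 3717/125 kN, M_B = -6912/125 kN·m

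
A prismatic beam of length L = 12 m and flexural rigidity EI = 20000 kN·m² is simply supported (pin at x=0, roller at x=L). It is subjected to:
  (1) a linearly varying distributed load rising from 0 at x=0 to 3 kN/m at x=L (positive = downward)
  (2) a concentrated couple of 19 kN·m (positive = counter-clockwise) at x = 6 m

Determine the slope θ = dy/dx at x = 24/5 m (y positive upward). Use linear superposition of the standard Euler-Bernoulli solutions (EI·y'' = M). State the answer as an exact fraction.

θ(24/5) = -35587/25000000 rad

Load 1 — triangular load w₀=3 kN/m (0→w₀ over full span):
  θ_1 = -w₀(7L⁴-30L²x²+15x⁴)/(360LEI) = -3·(7·12⁴-30·12²·(24/5)²+15·(24/5)⁴)/(360·12·20000) = -2907/1562500 rad
Load 2 — applied couple M₀=19 kN·m at a=6 m (b=L-a=6):
  θ_2 = (M₀x²/(2L)+C₁)/EI  [x≤a] with C₁=M₀(3b²-L²)/(6L)=-19/2 = (19·(24/5)²/(2·12)+(-19/2))/20000 = 437/1000000 rad
Superposition: θ = Σ θ_i = -35587/25000000 rad ≈ -0.001423 rad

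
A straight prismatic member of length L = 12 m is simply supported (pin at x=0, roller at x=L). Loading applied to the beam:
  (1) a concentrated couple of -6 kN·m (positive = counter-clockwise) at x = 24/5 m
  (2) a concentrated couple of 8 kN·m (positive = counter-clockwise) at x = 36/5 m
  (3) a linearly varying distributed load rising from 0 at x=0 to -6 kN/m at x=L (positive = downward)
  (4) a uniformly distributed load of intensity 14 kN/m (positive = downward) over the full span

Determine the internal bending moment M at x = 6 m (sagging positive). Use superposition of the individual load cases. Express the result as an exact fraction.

M(6) = 205 kN·m

Load 1 — applied couple M₀=-6 kN·m at a=24/5 m (b=L-a=36/5):
  M_1 = M₀x/L - M₀  [x>a] = (-6)·6/12 - (-6) = 3 kN·m
Load 2 — applied couple M₀=8 kN·m at a=36/5 m (b=L-a=24/5):
  M_2 = M₀x/L  [x≤a] = 8·6/12 = 4 kN·m
Load 3 — triangular load w₀=-6 kN/m (0→w₀ over full span):
  M_3 = w₀Lx/6 - w₀x³/(6L) = (-6)·12·6/6 - (-6)·6³/(6·12) = -54 kN·m
Load 4 — uniform load w=14 kN/m over full span:
  M_4 = wx(L-x)/2 = 14·6·(12-6)/2 = 252 kN·m
Superposition: M = Σ M_i = 205 kN·m ≈ 205.000000 kN·m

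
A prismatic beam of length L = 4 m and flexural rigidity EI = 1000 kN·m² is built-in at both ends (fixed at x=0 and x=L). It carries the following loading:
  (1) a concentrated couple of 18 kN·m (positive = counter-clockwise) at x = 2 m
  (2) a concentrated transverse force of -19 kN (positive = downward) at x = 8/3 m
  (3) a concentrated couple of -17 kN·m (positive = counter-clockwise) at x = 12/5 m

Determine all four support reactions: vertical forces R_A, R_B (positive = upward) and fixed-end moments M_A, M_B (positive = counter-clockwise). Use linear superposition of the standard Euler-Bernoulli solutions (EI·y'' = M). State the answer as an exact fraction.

R_A = -11599/2700 kN, M_A = -8869/1350 kN·m, R_B = -39701/2700 kN, M_B = 18521/1350 kN·m

Load 1 — applied couple M₀=18 kN·m at a=2 m (b=L-a=2):
  R_A = 6M₀ab/L³ = 6·18·2·2/4³ = 27/4 kN
  M_A = M₀b(2a-b)/L² = 18·2·(2·2-2)/4² = 9/2 kN·m
  R_B = -6M₀ab/L³ = -6·18·2·2/4³ = -27/4 kN
  M_B = M₀a(2b-a)/L² = 18·2·(2·2-2)/4² = 9/2 kN·m
Load 2 — point force P=-19 kN at a=8/3 m (b=L-a=4/3):
  R_A = Pb²(3a+b)/L³ = (-19)·(4/3)²·(3·(8/3)+(4/3))/4³ = -133/27 kN
  M_A = Pab²/L² = (-19)·(8/3)·(4/3)²/4² = -152/27 kN·m
  R_B = Pa²(a+3b)/L³ = (-19)·(8/3)²·((8/3)+3·(4/3))/4³ = -380/27 kN
  M_B = -Pa²b/L² = -(-19)·(8/3)²·(4/3)/4² = 304/27 kN·m
Load 3 — applied couple M₀=-17 kN·m at a=12/5 m (b=L-a=8/5):
  R_A = 6M₀ab/L³ = 6·(-17)·(12/5)·(8/5)/4³ = -153/25 kN
  M_A = M₀b(2a-b)/L² = (-17)·(8/5)·(2·(12/5)-(8/5))/4² = -136/25 kN·m
  R_B = -6M₀ab/L³ = -6·(-17)·(12/5)·(8/5)/4³ = 153/25 kN
  M_B = M₀a(2b-a)/L² = (-17)·(12/5)·(2·(8/5)-(12/5))/4² = -51/25 kN·m
Superposition: R_A = -11599/2700 kN, M_A = -8869/1350 kN·m, R_B = -39701/2700 kN, M_B = 18521/1350 kN·m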